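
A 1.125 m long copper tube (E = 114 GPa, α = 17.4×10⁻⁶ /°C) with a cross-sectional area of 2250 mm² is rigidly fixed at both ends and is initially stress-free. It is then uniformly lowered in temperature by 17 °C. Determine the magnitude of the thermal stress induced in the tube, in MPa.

σ ≈ 33.7 MPa (tensile)

With length fixed, the mechanical strain must cancel the thermal strain αΔT = 17.4×10⁻⁶ × 17 = 295.8×10⁻⁶.
σ = EαΔT = 114×10³ × 17.4×10⁻⁶ × 17 = 33.72 MPa (tensile; the tube is trying to contract).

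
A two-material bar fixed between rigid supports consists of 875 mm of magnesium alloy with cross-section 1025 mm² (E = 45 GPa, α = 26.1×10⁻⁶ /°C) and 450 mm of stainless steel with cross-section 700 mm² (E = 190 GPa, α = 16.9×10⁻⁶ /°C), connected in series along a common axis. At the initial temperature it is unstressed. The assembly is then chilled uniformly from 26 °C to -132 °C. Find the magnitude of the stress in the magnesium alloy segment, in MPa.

σ ≈ 210 MPa (tensile)

If the supports were absent, the total length change would be Σ αᵢΔT Lᵢ = 26.1×10⁻⁶×158×875 + 16.9×10⁻⁶×158×450 = 4.81 mm.
The walls prevent any net length change, so an axial force P (same in every segment) develops. Compatibility: P · Σ Lᵢ/(AᵢEᵢ) = δ_free.
Σ Lᵢ/(AᵢEᵢ) = 875/(1025×45×10³) + 450/(700×190×10³) = 2.235×10⁻⁵ mm/N.
So P = 4.81 / 2.235×10⁻⁵ = 215.2 kN, tensile.
σ_{magnesium alloy} = P / A = 215200 / 1025 = 209.9 MPa.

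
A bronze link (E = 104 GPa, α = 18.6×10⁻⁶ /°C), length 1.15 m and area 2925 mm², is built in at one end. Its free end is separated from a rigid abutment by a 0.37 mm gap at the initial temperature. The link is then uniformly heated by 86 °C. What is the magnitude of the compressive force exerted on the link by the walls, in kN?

If the wall were absent the link would grow by αΔT L = 18.6×10⁻⁶ × 86 × 1150 = 1.84 mm.
The gap closes (δ_free > 0.37 mm) and the wall then resists a further 1.84 − 0.37 = 1.47 mm of expansion.
So σ = E(δ_free − g)/L = 104×10³ × 1.47/1150 = 132.9 MPa.
Force on the wall = σA = 132.9 × 2925 mm² = 388.7 kN.

P ≈ 389 kN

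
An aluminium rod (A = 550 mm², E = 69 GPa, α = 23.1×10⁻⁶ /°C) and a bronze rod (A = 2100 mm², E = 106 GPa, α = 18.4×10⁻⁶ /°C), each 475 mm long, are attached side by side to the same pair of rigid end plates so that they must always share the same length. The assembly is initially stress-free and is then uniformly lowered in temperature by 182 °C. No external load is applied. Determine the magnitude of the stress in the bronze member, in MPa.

σ ≈ 13.2 MPa (compressive)

Equilibrium of a rigid end plate with no external load gives equal and opposite internal forces ±P in the two members. Since α_{aluminium} > α_{bronze}, cooling drives the aluminium into tension and the bronze into compression.
Equating the net (thermal + elastic) strains gives |α₁ − α₂|·ΔT = P·[1/(A₁E₁) + 1/(A₂E₂)].
|α₁ − α₂|·ΔT = 4.7×10⁻⁶ × 182 = 0.0008554.
1/(A₁E₁) + 1/(A₂E₂) = 1/(550×69×10³) + 1/(2100×106×10³) = 3.084×10⁻⁸ N⁻¹.
P = 0.0008554 / 3.084×10⁻⁸ = 27730 N = 27.73 kN.
σ_{bronze} = P/A₂ = 27730/2100 = 13.21 MPa, compressive.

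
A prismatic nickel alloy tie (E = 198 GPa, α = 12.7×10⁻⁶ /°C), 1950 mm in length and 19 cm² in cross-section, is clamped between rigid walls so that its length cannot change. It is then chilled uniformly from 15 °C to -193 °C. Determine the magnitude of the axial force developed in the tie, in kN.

P ≈ 994 kN (tensile)

With zero net strain, σ = E·αΔT = 198 GPa × 12.7×10⁻⁶ × 208 = 523 MPa.
Axial force P = σA = 523 × 1900 = 993800 N = 993.8 kN, tensile.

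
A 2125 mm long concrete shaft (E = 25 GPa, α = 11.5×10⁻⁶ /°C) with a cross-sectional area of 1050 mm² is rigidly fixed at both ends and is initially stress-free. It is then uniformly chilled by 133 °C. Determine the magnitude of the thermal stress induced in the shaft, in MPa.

Because both ends are immovable the net strain is zero, and the suppressed thermal strain is αΔT = 11.5×10⁻⁶ × 133 = 1529.5×10⁻⁶.
σ = EαΔT = 25×10³ × 11.5×10⁻⁶ × 133 = 38.24 MPa (tensile; the shaft is trying to contract).

σ ≈ 38.2 MPa (tensile)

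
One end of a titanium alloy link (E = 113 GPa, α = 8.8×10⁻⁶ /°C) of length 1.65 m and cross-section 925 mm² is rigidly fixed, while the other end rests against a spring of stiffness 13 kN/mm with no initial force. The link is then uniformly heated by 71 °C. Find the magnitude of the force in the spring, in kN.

P ≈ 11.1 kN

Free thermal expansion: δ_free = αΔT L = 8.8×10⁻⁶ × 71 × 1650 = 1.031 mm.
Let P be the compressive force at the spring. The link shortens elastically by PL/(AE) and the spring compresses by P/k; together these equal δ_free.
P [ L/(AE) + 1/k ] = δ_free → P [ 1650/(925×113×10³) + 1/(13×10³) ] = 1.031.
P = 1.031 / 9.271×10⁻⁵ = 11120 N.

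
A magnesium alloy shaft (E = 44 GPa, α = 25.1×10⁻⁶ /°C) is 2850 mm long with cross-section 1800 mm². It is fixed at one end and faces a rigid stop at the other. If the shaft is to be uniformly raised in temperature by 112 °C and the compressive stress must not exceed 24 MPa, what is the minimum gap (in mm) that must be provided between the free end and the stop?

g ≈ 6.46 mm

With no wall the shaft would lengthen by αΔT L = 25.1×10⁻⁶ × 112 × 2850 = 8.012 mm.
A stress of 24 MPa corresponds to the wall pushing the shaft back by σL/E = 24×2850/(44×10³) = 1.555 mm.
The gap must absorb the remainder: g_min = 8.012 − 1.555 = 6.457 mm.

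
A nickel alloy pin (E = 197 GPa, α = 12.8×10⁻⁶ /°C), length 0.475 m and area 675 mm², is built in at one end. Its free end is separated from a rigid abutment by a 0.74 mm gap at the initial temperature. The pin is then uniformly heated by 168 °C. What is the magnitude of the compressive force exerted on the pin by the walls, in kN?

P ≈ 78.8 kN

If the wall were absent the pin would grow by αΔT L = 12.8×10⁻⁶ × 168 × 475 = 1.021 mm.
After closing the 0.74 mm clearance, 1.021 − 0.74 = 0.2814 mm of expansion remains to be suppressed by the wall.
Compatibility: PL/(AE) = 0.2814 mm, so σ = P/A = E × (0.2814/475) = 116.7 MPa.
Force on the wall = σA = 116.7 × 675 mm² = 78.79 kN.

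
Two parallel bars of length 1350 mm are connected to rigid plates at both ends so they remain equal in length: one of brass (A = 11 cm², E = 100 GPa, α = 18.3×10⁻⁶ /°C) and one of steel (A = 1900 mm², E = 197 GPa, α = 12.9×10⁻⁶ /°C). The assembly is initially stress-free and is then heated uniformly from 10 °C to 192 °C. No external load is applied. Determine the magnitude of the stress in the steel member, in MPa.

Equilibrium of a rigid end plate with no external load gives equal and opposite internal forces ±P in the two members. Since α_{brass} > α_{steel}, heating drives the brass into compression and the steel into tension.
Compatibility of the two members (thermal + elastic change equal): (α₁ − α₂)ΔT = P·[1/(A₁E₁) + 1/(A₂E₂)].
|α₁ − α₂|·ΔT = 5.4×10⁻⁶ × 182 = 0.0009828.
1/(A₁E₁) + 1/(A₂E₂) = 1/(1100×100×10³) + 1/(1900×197×10³) = 1.176×10⁻⁸ N⁻¹.
So P = 0.0009828 / 1.176×10⁻⁸ = 83.55 kN.
σ_{steel} = P/A₂ = 83550/1900 = 43.98 MPa, tensile.

σ ≈ 44 MPa (tensile)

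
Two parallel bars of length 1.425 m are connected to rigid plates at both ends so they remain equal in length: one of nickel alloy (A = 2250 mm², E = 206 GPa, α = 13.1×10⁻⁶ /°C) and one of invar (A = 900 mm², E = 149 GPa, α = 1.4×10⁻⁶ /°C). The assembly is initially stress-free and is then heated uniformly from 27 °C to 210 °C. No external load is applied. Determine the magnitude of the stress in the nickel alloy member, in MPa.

Equilibrium of a rigid end plate with no external load gives equal and opposite internal forces ±P in the two members. Since α_{nickel alloy} > α_{invar}, heating drives the nickel alloy into compression and the invar into tension.
Setting the final lengths equal and cancelling L: (α₁ − α₂)ΔT = P/(A₁E₁) + P/(A₂E₂).
|α₁ − α₂|·ΔT = 11.7×10⁻⁶ × 183 = 0.002141.
1/(A₁E₁) + 1/(A₂E₂) = 1/(2250×206×10³) + 1/(900×149×10³) = 9.615×10⁻⁹ N⁻¹.
So P = 0.002141 / 9.615×10⁻⁹ = 222.7 kN.
σ_{nickel alloy} = P/A₁ = 222700/2250 = 98.97 MPa, compressive.

σ ≈ 99 MPa (compressive)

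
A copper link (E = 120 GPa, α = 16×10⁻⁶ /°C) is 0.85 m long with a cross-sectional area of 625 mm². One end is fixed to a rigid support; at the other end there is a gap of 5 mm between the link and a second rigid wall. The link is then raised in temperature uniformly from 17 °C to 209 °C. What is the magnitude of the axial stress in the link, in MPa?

σ ≈ 0 MPa

Unrestrained expansion: δ_free = αΔT L = 16×10⁻⁶ × 192 × 850 = 2.611 mm.
This is smaller than the 5 mm clearance, so the link expands freely without reaching the stop — the stress is zero.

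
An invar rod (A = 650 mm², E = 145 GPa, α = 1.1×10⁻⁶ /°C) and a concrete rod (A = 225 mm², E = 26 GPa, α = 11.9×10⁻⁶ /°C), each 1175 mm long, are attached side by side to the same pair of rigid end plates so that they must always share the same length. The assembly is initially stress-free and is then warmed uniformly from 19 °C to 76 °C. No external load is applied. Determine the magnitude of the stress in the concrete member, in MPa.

σ ≈ 15.1 MPa (compressive)

Equilibrium of a rigid end plate with no external load gives equal and opposite internal forces ±P in the two members. Since α_{concrete} > α_{invar}, heating drives the concrete into compression and the invar into tension.
Equating the net (thermal + elastic) strains gives |α₁ − α₂|·ΔT = P·[1/(A₁E₁) + 1/(A₂E₂)].
|α₁ − α₂|·ΔT = 10.8×10⁻⁶ × 57 = 0.0006156.
1/(A₁E₁) + 1/(A₂E₂) = 1/(650×145×10³) + 1/(225×26×10³) = 1.816×10⁻⁷ N⁻¹.
So P = 0.0006156 / 1.816×10⁻⁷ = 3.391 kN.
σ_{concrete} = P/A₂ = 3391/225 = 15.07 MPa, compressive.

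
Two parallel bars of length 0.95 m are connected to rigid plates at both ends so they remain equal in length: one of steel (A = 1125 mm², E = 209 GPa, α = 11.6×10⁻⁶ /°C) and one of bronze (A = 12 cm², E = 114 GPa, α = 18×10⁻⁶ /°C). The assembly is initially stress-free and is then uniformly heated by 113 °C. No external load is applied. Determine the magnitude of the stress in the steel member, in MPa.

σ ≈ 55.6 MPa (tensile)

The bronze has the larger α, so on heating it would change length more than the steel if both were free. The rigid plates force a common final length, so the bronze is put into compression and the steel into tension, with equal and opposite forces P (no external load).
Equating the net (thermal + elastic) strains gives |α₁ − α₂|·ΔT = P·[1/(A₁E₁) + 1/(A₂E₂)].
|α₁ − α₂|·ΔT = 6.4×10⁻⁶ × 113 = 0.0007232.
1/(A₁E₁) + 1/(A₂E₂) = 1/(1125×209×10³) + 1/(1200×114×10³) = 1.156×10⁻⁸ N⁻¹.
So P = 0.0007232 / 1.156×10⁻⁸ = 62.54 kN.
σ_{steel} = P/A₁ = 62540/1125 = 55.59 MPa, tensile.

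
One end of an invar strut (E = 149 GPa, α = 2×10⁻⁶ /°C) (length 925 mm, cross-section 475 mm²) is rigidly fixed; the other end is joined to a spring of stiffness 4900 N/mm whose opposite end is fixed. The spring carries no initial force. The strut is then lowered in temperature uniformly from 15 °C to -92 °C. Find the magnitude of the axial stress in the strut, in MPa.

If the spring were absent the strut would shorten by αΔT L = 2×10⁻⁶ × 107 × 925 = 0.1979 mm.
With a force P in the spring, the elastic change of the strut is PL/(AE) and that of the spring is P/k; compatibility requires their sum to equal δ_free.
P [ L/(AE) + 1/k ] = δ_free → P [ 925/(475×149×10³) + 1/(4900) ] = 0.1979.
P = 0.1979 / 0.0002172 = 911.6 N.
σ = P/A = 911.6/475 = 1.919 MPa.

σ ≈ 1.92 MPa (tensile)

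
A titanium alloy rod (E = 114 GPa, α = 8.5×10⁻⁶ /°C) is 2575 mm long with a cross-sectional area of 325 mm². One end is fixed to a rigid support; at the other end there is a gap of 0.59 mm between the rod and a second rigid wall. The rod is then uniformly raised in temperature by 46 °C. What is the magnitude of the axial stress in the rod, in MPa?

Unrestrained expansion: δ_free = αΔT L = 8.5×10⁻⁶ × 46 × 2575 = 1.007 mm.
The gap closes (δ_free > 0.59 mm) and the wall then resists a further 1.007 − 0.59 = 0.4168 mm of expansion.
That suppressed elongation corresponds to σ = E·Δ/L = 114×10³ × 0.4168/2575 = 18.45 MPa.

σ ≈ 18.5 MPa (compressive)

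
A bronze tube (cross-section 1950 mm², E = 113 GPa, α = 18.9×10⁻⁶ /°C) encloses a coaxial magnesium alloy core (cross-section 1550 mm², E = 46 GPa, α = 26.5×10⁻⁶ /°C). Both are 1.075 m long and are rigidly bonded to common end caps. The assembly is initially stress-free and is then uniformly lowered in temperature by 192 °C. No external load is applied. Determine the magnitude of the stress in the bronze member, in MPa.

Equilibrium of a rigid end plate with no external load gives equal and opposite internal forces ±P in the two members. Since α_{magnesium alloy} > α_{bronze}, cooling drives the magnesium alloy into tension and the bronze into compression.
Compatibility of the two members (thermal + elastic change equal): (α₁ − α₂)ΔT = P·[1/(A₁E₁) + 1/(A₂E₂)].
|α₁ − α₂|·ΔT = 7.6×10⁻⁶ × 192 = 0.001459.
1/(A₁E₁) + 1/(A₂E₂) = 1/(1950×113×10³) + 1/(1550×46×10³) = 1.856×10⁻⁸ N⁻¹.
So P = 0.001459 / 1.856×10⁻⁸ = 78.61 kN.
σ_{bronze} = P/A₁ = 78610/1950 = 40.31 MPa, compressive.

σ ≈ 40.3 MPa (compressive)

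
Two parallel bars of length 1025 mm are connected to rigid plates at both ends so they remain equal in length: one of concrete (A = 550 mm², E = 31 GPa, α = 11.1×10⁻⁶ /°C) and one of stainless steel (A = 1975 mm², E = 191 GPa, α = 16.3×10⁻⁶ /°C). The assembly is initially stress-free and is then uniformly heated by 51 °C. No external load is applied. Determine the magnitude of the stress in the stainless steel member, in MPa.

σ ≈ 2.19 MPa (compressive)

The stainless steel has the larger α, so on heating it would change length more than the concrete if both were free. The rigid plates force a common final length, so the stainless steel is put into compression and the concrete into tension, with equal and opposite forces P (no external load).
Equating the net (thermal + elastic) strains gives |α₁ − α₂|·ΔT = P·[1/(A₁E₁) + 1/(A₂E₂)].
|α₁ − α₂|·ΔT = 5.2×10⁻⁶ × 51 = 0.0002652.
1/(A₁E₁) + 1/(A₂E₂) = 1/(550×31×10³) + 1/(1975×191×10³) = 6.13×10⁻⁸ N⁻¹.
So P = 0.0002652 / 6.13×10⁻⁸ = 4.326 kN.
σ_{stainless steel} = P/A₂ = 4326/1975 = 2.19 MPa, compressive.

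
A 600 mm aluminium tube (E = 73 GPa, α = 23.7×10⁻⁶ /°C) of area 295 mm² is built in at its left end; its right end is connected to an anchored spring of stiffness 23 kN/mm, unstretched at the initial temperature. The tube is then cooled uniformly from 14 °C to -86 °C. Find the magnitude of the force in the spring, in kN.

The unrestrained thermal change is αΔT L = 23.7×10⁻⁶ × 100 × 600 = 1.422 mm.
With a force P in the spring, the elastic change of the tube is PL/(AE) and that of the spring is P/k; compatibility requires their sum to equal δ_free.
P [ L/(AE) + 1/k ] = δ_free → P [ 600/(295×73×10³) + 1/(23×10³) ] = 1.422.
P = 1.422 / 7.134×10⁻⁵ = 19930 N.

P ≈ 19.9 kN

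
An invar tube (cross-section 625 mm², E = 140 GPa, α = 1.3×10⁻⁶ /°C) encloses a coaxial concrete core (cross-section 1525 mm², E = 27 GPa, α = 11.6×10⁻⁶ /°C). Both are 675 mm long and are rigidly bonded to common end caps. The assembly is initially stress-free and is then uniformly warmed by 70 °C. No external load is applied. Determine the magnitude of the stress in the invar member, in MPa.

σ ≈ 32.3 MPa (tensile)

Both members must finish at the same length. With the larger α, the concrete tends to over-expand; the plates restrain it, putting the concrete in compression and the invar in tension. With no external load the two internal forces are equal and opposite, magnitude P.
Compatibility of the two members (thermal + elastic change equal): (α₁ − α₂)ΔT = P·[1/(A₁E₁) + 1/(A₂E₂)].
|α₁ − α₂|·ΔT = 10.3×10⁻⁶ × 70 = 0.000721.
1/(A₁E₁) + 1/(A₂E₂) = 1/(625×140×10³) + 1/(1525×27×10³) = 3.572×10⁻⁸ N⁻¹.
So P = 0.000721 / 3.572×10⁻⁸ = 20.19 kN.
σ_{invar} = P/A₁ = 20190/625 = 32.3 MPa, tensile.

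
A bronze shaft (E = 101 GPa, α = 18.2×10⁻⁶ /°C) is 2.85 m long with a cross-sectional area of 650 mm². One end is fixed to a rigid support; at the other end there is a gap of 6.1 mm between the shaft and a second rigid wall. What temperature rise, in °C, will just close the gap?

Contact occurs when the free expansion equals the gap: αΔT L = 6.1 mm.
ΔT = 6.1 / (18.2×10⁻⁶ × 2850) = 117.6 °C.

ΔT ≈ 118 °C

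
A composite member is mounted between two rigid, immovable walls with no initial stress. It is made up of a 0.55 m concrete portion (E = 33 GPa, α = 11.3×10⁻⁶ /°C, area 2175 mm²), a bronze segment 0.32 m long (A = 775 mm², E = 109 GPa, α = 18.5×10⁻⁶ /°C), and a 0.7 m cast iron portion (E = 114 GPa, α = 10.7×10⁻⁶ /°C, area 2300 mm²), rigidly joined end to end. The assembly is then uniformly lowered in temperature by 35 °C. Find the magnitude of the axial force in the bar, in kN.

P ≈ 48.6 kN (tensile)

With the walls removed the bar would change length by δ_free = Σ αᵢΔT Lᵢ = 11.3×10⁻⁶×35×550 + 18.5×10⁻⁶×35×320 + 10.7×10⁻⁶×35×700 = 0.6869 mm.
The rigid supports impose zero overall length change; the single axial force P common to all segments must satisfy P Σ Lᵢ/(AᵢEᵢ) = δ_free.
The series flexibility is Σ Lᵢ/(AᵢEᵢ) = 550/(2175×33×10³) + 320/(775×109×10³) + 700/(2300×114×10³) = 1.412×10⁻⁵ mm/N.
P = 0.6869 / 1.412×10⁻⁵ = 48640 N = 48.64 kN, tensile.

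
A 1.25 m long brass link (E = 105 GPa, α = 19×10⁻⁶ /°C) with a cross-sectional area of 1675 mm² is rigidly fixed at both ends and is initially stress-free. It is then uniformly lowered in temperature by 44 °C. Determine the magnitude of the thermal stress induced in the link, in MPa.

The supports are rigid, so the total axial strain is zero. The restrained thermal strain is ε = αΔT = 19×10⁻⁶ × 44 = 836×10⁻⁶.
Hence σ = E·αΔT = 105×10³ × 836×10⁻⁶ = 87.78 MPa, tensile.

σ ≈ 87.8 MPa (tensile)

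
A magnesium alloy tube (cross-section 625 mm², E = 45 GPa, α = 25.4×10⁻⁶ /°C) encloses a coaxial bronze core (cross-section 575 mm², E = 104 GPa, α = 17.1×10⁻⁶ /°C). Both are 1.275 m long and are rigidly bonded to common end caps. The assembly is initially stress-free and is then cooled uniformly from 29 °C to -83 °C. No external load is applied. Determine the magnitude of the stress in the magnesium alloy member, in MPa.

Equilibrium of a rigid end plate with no external load gives equal and opposite internal forces ±P in the two members. Since α_{magnesium alloy} > α_{bronze}, cooling drives the magnesium alloy into tension and the bronze into compression.
Compatibility of the two members (thermal + elastic change equal): (α₁ − α₂)ΔT = P·[1/(A₁E₁) + 1/(A₂E₂)].
|α₁ − α₂|·ΔT = 8.3×10⁻⁶ × 112 = 0.0009296.
1/(A₁E₁) + 1/(A₂E₂) = 1/(625×45×10³) + 1/(575×104×10³) = 5.228×10⁻⁸ N⁻¹.
So P = 0.0009296 / 5.228×10⁻⁸ = 17.78 kN.
σ_{magnesium alloy} = P/A₁ = 17780/625 = 28.45 MPa, tensile.

σ ≈ 28.5 MPa (tensile)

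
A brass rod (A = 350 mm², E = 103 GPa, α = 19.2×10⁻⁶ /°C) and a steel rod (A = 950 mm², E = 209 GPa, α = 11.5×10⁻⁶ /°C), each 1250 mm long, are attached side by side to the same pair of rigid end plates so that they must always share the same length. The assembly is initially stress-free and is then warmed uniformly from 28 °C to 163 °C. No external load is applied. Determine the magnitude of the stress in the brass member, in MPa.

σ ≈ 90.6 MPa (compressive)

The brass has the larger α, so on heating it would change length more than the steel if both were free. The rigid plates force a common final length, so the brass is put into compression and the steel into tension, with equal and opposite forces P (no external load).
Compatibility of the two members (thermal + elastic change equal): (α₁ − α₂)ΔT = P·[1/(A₁E₁) + 1/(A₂E₂)].
|α₁ − α₂|·ΔT = 7.7×10⁻⁶ × 135 = 0.001039.
1/(A₁E₁) + 1/(A₂E₂) = 1/(350×103×10³) + 1/(950×209×10³) = 3.278×10⁻⁸ N⁻¹.
P = 0.001039 / 3.278×10⁻⁸ = 31720 N = 31.72 kN.
σ_{brass} = P/A₁ = 31720/350 = 90.62 MPa, compressive.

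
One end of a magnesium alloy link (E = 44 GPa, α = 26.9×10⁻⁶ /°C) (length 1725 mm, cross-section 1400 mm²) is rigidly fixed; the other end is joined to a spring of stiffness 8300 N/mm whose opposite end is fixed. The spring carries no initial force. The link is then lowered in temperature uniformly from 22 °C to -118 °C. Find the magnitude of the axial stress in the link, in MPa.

σ ≈ 31.3 MPa (tensile)

Free thermal contraction: δ_free = αΔT L = 26.9×10⁻⁶ × 140 × 1725 = 6.496 mm.
Let P be the tensile force in the spring. The link extends elastically by PL/(AE) and the spring stretches by P/k; together these equal δ_free.
So P = δ_free / [L/(AE) + 1/k] = 6.496 / [ 1725/(1400×44×10³) + 1/(8300) ].
P = 6.496 / 0.0001485 = 43750 N.
σ = P/A = 43750/1400 = 31.25 MPa.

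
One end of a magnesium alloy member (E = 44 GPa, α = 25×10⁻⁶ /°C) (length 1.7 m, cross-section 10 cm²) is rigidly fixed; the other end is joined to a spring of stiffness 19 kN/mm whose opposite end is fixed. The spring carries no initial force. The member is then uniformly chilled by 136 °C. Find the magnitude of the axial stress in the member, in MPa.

σ ≈ 63.3 MPa (tensile)

Free thermal contraction: δ_free = αΔT L = 25×10⁻⁶ × 136 × 1700 = 5.78 mm.
Let P be the tensile force in the spring. The member extends elastically by PL/(AE) and the spring stretches by P/k; together these equal δ_free.
P [ L/(AE) + 1/k ] = δ_free → P [ 1700/(1000×44×10³) + 1/(19×10³) ] = 5.78.
P = 5.78 / 9.127×10⁻⁵ = 63330 N.
σ = P/A = 63330/1000 = 63.33 MPa.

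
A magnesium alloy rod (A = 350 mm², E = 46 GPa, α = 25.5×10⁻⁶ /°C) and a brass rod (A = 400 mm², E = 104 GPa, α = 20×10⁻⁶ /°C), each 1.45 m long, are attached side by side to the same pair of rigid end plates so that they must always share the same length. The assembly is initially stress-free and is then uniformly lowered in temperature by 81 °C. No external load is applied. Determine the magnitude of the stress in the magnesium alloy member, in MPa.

σ ≈ 14.8 MPa (tensile)

Both members must finish at the same length. With the larger α, the magnesium alloy tends to over-contract; the plates restrain it, putting the magnesium alloy in tension and the brass in compression. With no external load the two internal forces are equal and opposite, magnitude P.
Equating the net (thermal + elastic) strains gives |α₁ − α₂|·ΔT = P·[1/(A₁E₁) + 1/(A₂E₂)].
|α₁ − α₂|·ΔT = 5.5×10⁻⁶ × 81 = 0.0004455.
1/(A₁E₁) + 1/(A₂E₂) = 1/(350×46×10³) + 1/(400×104×10³) = 8.615×10⁻⁸ N⁻¹.
So P = 0.0004455 / 8.615×10⁻⁸ = 5.171 kN.
σ_{magnesium alloy} = P/A₁ = 5171/350 = 14.77 MPa, tensile.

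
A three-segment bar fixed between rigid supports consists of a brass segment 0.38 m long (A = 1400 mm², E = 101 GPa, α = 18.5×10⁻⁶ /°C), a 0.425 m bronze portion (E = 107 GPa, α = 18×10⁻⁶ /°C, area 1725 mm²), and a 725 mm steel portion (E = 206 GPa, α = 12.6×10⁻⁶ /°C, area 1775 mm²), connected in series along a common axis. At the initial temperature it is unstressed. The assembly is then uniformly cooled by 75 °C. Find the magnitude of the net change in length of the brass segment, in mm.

|ΔL| ≈ 0.161 mm

Free thermal contraction of the whole bar: Σ αᵢΔT Lᵢ = 18.5×10⁻⁶×75×380 + 18×10⁻⁶×75×425 + 12.6×10⁻⁶×75×725 = 1.786 mm.
The rigid supports impose zero overall length change; the single axial force P common to all segments must satisfy P Σ Lᵢ/(AᵢEᵢ) = δ_free.
Σ Lᵢ/(AᵢEᵢ) = 380/(1400×101×10³) + 425/(1725×107×10³) + 725/(1775×206×10³) = 6.973×10⁻⁶ mm/N.
Hence P = δ_free / Σ(L/AE) = 1.786/6.973×10⁻⁶ = 256.2 kN (tensile).
For the brass segment, free thermal change = 18.5×10⁻⁶×75×380 = 0.5272 mm and elastic change from P = 256200×380/(1400×101×10³) = 0.6884 mm; these oppose, so the net change is 0.161 mm (segment lengthens).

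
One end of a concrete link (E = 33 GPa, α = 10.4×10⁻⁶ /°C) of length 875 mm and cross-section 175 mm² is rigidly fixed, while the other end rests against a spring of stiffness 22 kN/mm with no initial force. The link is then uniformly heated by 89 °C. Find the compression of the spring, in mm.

If the spring were absent the link would lengthen by αΔT L = 10.4×10⁻⁶ × 89 × 875 = 0.8099 mm.
With a force P in the spring, the elastic change of the link is PL/(AE) and that of the spring is P/k; compatibility requires their sum to equal δ_free.
So P = δ_free / [L/(AE) + 1/k] = 0.8099 / [ 875/(175×33×10³) + 1/(22×10³) ].
P = 0.8099 / 0.000197 = 4112 N.
Spring compression = P/k = 4112/(22×10³) = 0.1869 mm.

δ ≈ 0.187 mm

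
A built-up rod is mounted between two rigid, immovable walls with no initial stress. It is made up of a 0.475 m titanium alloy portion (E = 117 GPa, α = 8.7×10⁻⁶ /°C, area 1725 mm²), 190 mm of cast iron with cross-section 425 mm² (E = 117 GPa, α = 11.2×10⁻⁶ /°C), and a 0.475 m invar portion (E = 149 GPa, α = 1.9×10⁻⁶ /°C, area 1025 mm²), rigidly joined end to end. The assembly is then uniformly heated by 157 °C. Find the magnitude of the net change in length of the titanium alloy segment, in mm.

|ΔL| ≈ 0.364 mm

Free thermal expansion of the whole bar: Σ αᵢΔT Lᵢ = 8.7×10⁻⁶×157×475 + 11.2×10⁻⁶×157×190 + 1.9×10⁻⁶×157×475 = 1.125 mm.
The rigid supports impose zero overall length change; the single axial force P common to all segments must satisfy P Σ Lᵢ/(AᵢEᵢ) = δ_free.
Σ Lᵢ/(AᵢEᵢ) = 475/(1725×117×10³) + 190/(425×117×10³) + 475/(1025×149×10³) = 9.285×10⁻⁶ mm/N.
Hence P = δ_free / Σ(L/AE) = 1.125/9.285×10⁻⁶ = 121.1 kN (compressive).
For the titanium alloy segment, free thermal change = 8.7×10⁻⁶×157×475 = 0.6488 mm and elastic change from P = 121100×475/(1725×117×10³) = 0.2851 mm; these oppose, so the net change is 0.364 mm (segment lengthens).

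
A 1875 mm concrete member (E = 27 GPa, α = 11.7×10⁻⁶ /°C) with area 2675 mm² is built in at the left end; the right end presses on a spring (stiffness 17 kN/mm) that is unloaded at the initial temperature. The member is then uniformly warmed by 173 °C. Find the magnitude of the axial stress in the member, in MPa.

The unrestrained thermal change is αΔT L = 11.7×10⁻⁶ × 173 × 1875 = 3.795 mm.
Let P be the compressive force at the spring. The member shortens elastically by PL/(AE) and the spring compresses by P/k; together these equal δ_free.
P [ L/(AE) + 1/k ] = δ_free → P [ 1875/(2675×27×10³) + 1/(17×10³) ] = 3.795.
P = 3.795 / 8.478×10⁻⁵ = 44760 N.
σ = P/A = 44760/2675 = 16.73 MPa.

σ ≈ 16.7 MPa (compressive)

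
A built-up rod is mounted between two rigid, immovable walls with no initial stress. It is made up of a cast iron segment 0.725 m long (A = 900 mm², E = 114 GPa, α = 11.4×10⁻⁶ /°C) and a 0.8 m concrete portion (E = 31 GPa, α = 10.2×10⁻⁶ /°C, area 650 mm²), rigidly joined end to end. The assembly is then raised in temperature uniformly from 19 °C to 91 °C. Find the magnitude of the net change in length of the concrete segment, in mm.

|ΔL| ≈ 0.416 mm

If the supports were absent, the total length change would be Σ αᵢΔT Lᵢ = 11.4×10⁻⁶×72×725 + 10.2×10⁻⁶×72×800 = 1.183 mm.
The walls prevent any net length change, so an axial force P (same in every segment) develops. Compatibility: P · Σ Lᵢ/(AᵢEᵢ) = δ_free.
Σ Lᵢ/(AᵢEᵢ) = 725/(900×114×10³) + 800/(650×31×10³) = 4.677×10⁻⁵ mm/N.
So P = 1.183 / 4.677×10⁻⁵ = 25.29 kN, compressive.
For the concrete segment, free thermal change = 10.2×10⁻⁶×72×800 = 0.5875 mm and elastic change from P = 25290×800/(650×31×10³) = 1.004 mm; these oppose, so the net change is 0.416 mm (segment shortens).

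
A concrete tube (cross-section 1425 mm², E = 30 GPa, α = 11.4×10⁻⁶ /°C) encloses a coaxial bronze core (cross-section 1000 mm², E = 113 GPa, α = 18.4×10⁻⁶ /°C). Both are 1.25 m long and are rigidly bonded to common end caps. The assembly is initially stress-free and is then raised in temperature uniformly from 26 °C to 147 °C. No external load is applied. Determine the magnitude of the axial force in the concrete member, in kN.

P ≈ 26.3 kN (tensile in the concrete)

Both members must finish at the same length. With the larger α, the bronze tends to over-expand; the plates restrain it, putting the bronze in compression and the concrete in tension. With no external load the two internal forces are equal and opposite, magnitude P.
Equating the net (thermal + elastic) strains gives |α₁ − α₂|·ΔT = P·[1/(A₁E₁) + 1/(A₂E₂)].
|α₁ − α₂|·ΔT = 7×10⁻⁶ × 121 = 0.000847.
1/(A₁E₁) + 1/(A₂E₂) = 1/(1425×30×10³) + 1/(1000×113×10³) = 3.224×10⁻⁸ N⁻¹.
So P = 0.000847 / 3.224×10⁻⁸ = 26.27 kN.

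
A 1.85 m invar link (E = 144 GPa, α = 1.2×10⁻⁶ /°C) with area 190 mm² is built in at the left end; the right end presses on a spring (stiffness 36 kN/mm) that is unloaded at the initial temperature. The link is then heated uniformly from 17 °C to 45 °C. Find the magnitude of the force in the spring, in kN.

If the spring were absent the link would lengthen by αΔT L = 1.2×10⁻⁶ × 28 × 1850 = 0.06216 mm.
With a force P in the spring, the elastic change of the link is PL/(AE) and that of the spring is P/k; compatibility requires their sum to equal δ_free.
So P = δ_free / [L/(AE) + 1/k] = 0.06216 / [ 1850/(190×144×10³) + 1/(36×10³) ].
P = 0.06216 / 9.539×10⁻⁵ = 651.6 N.

P ≈ 0.652 kN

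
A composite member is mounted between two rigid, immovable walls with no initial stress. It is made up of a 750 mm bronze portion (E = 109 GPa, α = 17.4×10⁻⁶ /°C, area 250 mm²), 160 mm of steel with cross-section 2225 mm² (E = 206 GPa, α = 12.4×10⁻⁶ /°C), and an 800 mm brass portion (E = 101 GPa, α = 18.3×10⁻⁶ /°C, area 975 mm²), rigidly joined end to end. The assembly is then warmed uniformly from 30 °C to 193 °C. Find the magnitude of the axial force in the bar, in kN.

With the walls removed the bar would change length by δ_free = Σ αᵢΔT Lᵢ = 17.4×10⁻⁶×163×750 + 12.4×10⁻⁶×163×160 + 18.3×10⁻⁶×163×800 = 4.837 mm.
Since the ends are fixed, an axial force P builds up, equal in every segment, with P · Σ Lᵢ/(AᵢEᵢ) = δ_free.
The series flexibility is Σ Lᵢ/(AᵢEᵢ) = 750/(250×109×10³) + 160/(2225×206×10³) + 800/(975×101×10³) = 3.6×10⁻⁵ mm/N.
Hence P = δ_free / Σ(L/AE) = 4.837/3.6×10⁻⁵ = 134.4 kN (compressive).

P ≈ 134 kN (compressive)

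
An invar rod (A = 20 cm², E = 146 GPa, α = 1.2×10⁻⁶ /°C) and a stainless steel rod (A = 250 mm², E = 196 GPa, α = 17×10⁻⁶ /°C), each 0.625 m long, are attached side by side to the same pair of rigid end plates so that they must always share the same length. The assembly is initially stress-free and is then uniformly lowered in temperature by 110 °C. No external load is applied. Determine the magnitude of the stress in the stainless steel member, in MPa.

Equilibrium of a rigid end plate with no external load gives equal and opposite internal forces ±P in the two members. Since α_{stainless steel} > α_{invar}, cooling drives the stainless steel into tension and the invar into compression.
Compatibility of the two members (thermal + elastic change equal): (α₁ − α₂)ΔT = P·[1/(A₁E₁) + 1/(A₂E₂)].
|α₁ − α₂|·ΔT = 15.8×10⁻⁶ × 110 = 0.001738.
1/(A₁E₁) + 1/(A₂E₂) = 1/(2000×146×10³) + 1/(250×196×10³) = 2.383×10⁻⁸ N⁻¹.
So P = 0.001738 / 2.383×10⁻⁸ = 72.92 kN.
σ_{stainless steel} = P/A₂ = 72920/250 = 291.7 MPa, tensile.

σ ≈ 292 MPa (tensile)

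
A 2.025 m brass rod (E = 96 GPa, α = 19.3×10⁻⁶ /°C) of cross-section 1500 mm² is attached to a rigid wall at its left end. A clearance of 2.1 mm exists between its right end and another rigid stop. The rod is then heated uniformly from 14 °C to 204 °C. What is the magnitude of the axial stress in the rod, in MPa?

Free thermal elongation = αΔT L = 19.3×10⁻⁶ × 190 × 2025 = 7.426 mm.
This exceeds the 2.1 mm gap, so the wall pushes back. The portion of expansion that must be recovered elastically is δ_free − gap = 7.426 − 2.1 = 5.326 mm.
Compatibility: PL/(AE) = 5.326 mm, so σ = P/A = E × (5.326/2025) = 252.5 MPa.

σ ≈ 252 MPa (compressive)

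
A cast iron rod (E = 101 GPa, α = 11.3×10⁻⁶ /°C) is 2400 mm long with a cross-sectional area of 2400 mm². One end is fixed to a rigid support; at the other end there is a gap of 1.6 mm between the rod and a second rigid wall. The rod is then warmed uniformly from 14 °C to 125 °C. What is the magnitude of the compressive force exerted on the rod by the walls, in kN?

P ≈ 142 kN

Unrestrained expansion: δ_free = αΔT L = 11.3×10⁻⁶ × 111 × 2400 = 3.01 mm.
After closing the 1.6 mm clearance, 3.01 − 1.6 = 1.41 mm of expansion remains to be suppressed by the wall.
That suppressed elongation corresponds to σ = E·Δ/L = 101×10³ × 1.41/2400 = 59.35 MPa.
Force on the wall = σA = 59.35 × 2400 mm² = 142.4 kN.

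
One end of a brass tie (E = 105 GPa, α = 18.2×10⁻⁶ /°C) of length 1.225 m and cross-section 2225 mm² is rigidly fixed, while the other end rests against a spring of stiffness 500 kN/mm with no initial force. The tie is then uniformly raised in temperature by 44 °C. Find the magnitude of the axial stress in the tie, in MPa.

σ ≈ 60.9 MPa (compressive)

The unrestrained thermal change is αΔT L = 18.2×10⁻⁶ × 44 × 1225 = 0.981 mm.
Let P be the compressive force at the spring. The tie shortens elastically by PL/(AE) and the spring compresses by P/k; together these equal δ_free.
So P = δ_free / [L/(AE) + 1/k] = 0.981 / [ 1225/(2225×105×10³) + 1/(500×10³) ].
P = 0.981 / 7.243×10⁻⁶ = 135400 N.
σ = P/A = 135400/2225 = 60.87 MPa.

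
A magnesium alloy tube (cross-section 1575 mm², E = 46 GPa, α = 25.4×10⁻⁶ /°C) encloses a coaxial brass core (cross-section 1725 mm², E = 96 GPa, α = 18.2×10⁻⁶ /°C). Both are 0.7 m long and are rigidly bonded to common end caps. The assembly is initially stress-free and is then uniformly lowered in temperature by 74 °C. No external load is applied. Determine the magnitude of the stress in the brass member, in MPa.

σ ≈ 15.6 MPa (compressive)

Equilibrium of a rigid end plate with no external load gives equal and opposite internal forces ±P in the two members. Since α_{magnesium alloy} > α_{brass}, cooling drives the magnesium alloy into tension and the brass into compression.
Compatibility of the two members (thermal + elastic change equal): (α₁ − α₂)ΔT = P·[1/(A₁E₁) + 1/(A₂E₂)].
|α₁ − α₂|·ΔT = 7.2×10⁻⁶ × 74 = 0.0005328.
1/(A₁E₁) + 1/(A₂E₂) = 1/(1575×46×10³) + 1/(1725×96×10³) = 1.984×10⁻⁸ N⁻¹.
P = 0.0005328 / 1.984×10⁻⁸ = 26850 N = 26.85 kN.
σ_{brass} = P/A₂ = 26850/1725 = 15.57 MPa, compressive.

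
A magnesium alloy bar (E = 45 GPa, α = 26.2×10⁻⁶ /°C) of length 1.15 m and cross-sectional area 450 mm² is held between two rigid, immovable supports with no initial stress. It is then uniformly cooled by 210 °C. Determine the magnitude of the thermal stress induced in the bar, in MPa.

σ ≈ 248 MPa (tensile)

With length fixed, the mechanical strain must cancel the thermal strain αΔT = 26.2×10⁻⁶ × 210 = 5502×10⁻⁶.
Hence σ = E·αΔT = 45×10³ × 5502×10⁻⁶ = 247.6 MPa, tensile.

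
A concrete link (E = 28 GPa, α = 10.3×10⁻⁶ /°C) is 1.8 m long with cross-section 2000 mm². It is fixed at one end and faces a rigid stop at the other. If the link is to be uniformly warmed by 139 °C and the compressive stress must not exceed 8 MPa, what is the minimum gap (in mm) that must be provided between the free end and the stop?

With no wall the link would lengthen by αΔT L = 10.3×10⁻⁶ × 139 × 1800 = 2.577 mm.
A stress of 8 MPa corresponds to the wall pushing the link back by σL/E = 8×1800/(28×10³) = 0.5143 mm.
So the gap has to take up the difference, g_min = δ_free − σL/E = 2.577 − 0.5143 = 2.063 mm.

g ≈ 2.06 mm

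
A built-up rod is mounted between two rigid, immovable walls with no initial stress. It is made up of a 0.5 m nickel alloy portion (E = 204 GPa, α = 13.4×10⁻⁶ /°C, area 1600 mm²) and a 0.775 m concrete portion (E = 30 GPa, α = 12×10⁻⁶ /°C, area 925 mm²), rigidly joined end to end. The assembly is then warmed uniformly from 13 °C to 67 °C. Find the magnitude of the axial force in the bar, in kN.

P ≈ 29.3 kN (compressive)

With the walls removed the bar would change length by δ_free = Σ αᵢΔT Lᵢ = 13.4×10⁻⁶×54×500 + 12×10⁻⁶×54×775 = 0.864 mm.
The rigid supports impose zero overall length change; the single axial force P common to all segments must satisfy P Σ Lᵢ/(AᵢEᵢ) = δ_free.
The series flexibility is Σ Lᵢ/(AᵢEᵢ) = 500/(1600×204×10³) + 775/(925×30×10³) = 2.946×10⁻⁵ mm/N.
P = 0.864 / 2.946×10⁻⁵ = 29330 N = 29.33 kN, compressive.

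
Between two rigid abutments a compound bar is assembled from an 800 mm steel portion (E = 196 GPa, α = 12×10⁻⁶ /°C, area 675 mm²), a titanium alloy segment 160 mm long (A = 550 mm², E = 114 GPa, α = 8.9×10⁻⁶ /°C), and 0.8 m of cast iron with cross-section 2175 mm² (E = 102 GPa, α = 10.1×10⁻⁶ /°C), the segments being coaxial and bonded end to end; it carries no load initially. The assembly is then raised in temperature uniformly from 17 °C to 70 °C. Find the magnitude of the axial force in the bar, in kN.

P ≈ 83 kN (compressive)

Free thermal expansion of the whole bar: Σ αᵢΔT Lᵢ = 12×10⁻⁶×53×800 + 8.9×10⁻⁶×53×160 + 10.1×10⁻⁶×53×800 = 1.013 mm.
The walls prevent any net length change, so an axial force P (same in every segment) develops. Compatibility: P · Σ Lᵢ/(AᵢEᵢ) = δ_free.
Σ Lᵢ/(AᵢEᵢ) = 800/(675×196×10³) + 160/(550×114×10³) + 800/(2175×102×10³) = 1.22×10⁻⁵ mm/N.
P = 1.013 / 1.22×10⁻⁵ = 82960 N = 82.96 kN, compressive.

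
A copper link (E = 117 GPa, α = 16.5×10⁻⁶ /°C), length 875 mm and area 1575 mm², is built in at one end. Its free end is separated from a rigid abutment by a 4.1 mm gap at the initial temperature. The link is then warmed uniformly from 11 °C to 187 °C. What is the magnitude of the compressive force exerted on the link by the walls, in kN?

If the wall were absent the link would grow by αΔT L = 16.5×10⁻⁶ × 176 × 875 = 2.541 mm.
Since δ_free = 2.54 mm is less than the 4.1 mm gap, the link never touches the wall. No axial force develops.

P ≈ 0 kN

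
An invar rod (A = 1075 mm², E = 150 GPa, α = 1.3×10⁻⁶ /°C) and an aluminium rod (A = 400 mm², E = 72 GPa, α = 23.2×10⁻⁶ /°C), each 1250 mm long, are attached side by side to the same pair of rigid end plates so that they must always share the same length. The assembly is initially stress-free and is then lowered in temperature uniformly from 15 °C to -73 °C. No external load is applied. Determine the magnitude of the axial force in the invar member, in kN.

The aluminium has the larger α, so on cooling it would change length more than the invar if both were free. The rigid plates force a common final length, so the aluminium is put into tension and the invar into compression, with equal and opposite forces P (no external load).
Equating the net (thermal + elastic) strains gives |α₁ − α₂|·ΔT = P·[1/(A₁E₁) + 1/(A₂E₂)].
|α₁ − α₂|·ΔT = 21.9×10⁻⁶ × 88 = 0.001927.
1/(A₁E₁) + 1/(A₂E₂) = 1/(1075×150×10³) + 1/(400×72×10³) = 4.092×10⁻⁸ N⁻¹.
P = 0.001927 / 4.092×10⁻⁸ = 47090 N = 47.09 kN.

P ≈ 47.1 kN (compressive in the invar)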